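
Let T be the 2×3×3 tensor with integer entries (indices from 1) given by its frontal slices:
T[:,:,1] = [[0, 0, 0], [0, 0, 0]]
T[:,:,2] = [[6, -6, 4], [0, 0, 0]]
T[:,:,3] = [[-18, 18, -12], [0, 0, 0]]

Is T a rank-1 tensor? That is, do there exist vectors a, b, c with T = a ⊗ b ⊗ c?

If T = a ⊗ b ⊗ c then every fibre of T is a multiple of the corresponding factor, so read the factors off the fibres through the nonzero entry T[1,1,2] = 6.
The mode-1 fibre T[:,1,2] = [6, 0] gives a = [1, 0] (primitive direction); the mode-2 fibre T[1,:,2] = [6, -6, 4] gives b = [3, -3, 2]; then c[k] = T[1,1,k] / (a[1]·b[1]) = [0, 6, -18] / 3 = [0, 2, -6].
Expanding [1, 0] ⊗ [3, -3, 2] ⊗ [0, 2, -6] reproduces all 18 entries of T, so T = [1, 0] ⊗ [3, -3, 2] ⊗ [0, 2, -6] and rank(T) ≤ 1.
Equivalently every frontal slice T[:,:,k] is c[k] times the rank-1 matrix [1, 0] ⊗ [3, -3, 2]. So T has rank 1 (it is nonzero).

Yes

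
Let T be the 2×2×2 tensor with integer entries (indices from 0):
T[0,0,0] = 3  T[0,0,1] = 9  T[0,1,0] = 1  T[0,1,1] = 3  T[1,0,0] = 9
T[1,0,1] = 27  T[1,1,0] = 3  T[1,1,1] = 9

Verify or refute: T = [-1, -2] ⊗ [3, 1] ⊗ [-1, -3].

No

Reconstruct entry (1,0,0) from the claimed factors: Σₗ aₗ[1]bₗ[0]cₗ[0] = (-2)·(3)·(-1) = 6, but T[1,0,0] = 9. The claim is false.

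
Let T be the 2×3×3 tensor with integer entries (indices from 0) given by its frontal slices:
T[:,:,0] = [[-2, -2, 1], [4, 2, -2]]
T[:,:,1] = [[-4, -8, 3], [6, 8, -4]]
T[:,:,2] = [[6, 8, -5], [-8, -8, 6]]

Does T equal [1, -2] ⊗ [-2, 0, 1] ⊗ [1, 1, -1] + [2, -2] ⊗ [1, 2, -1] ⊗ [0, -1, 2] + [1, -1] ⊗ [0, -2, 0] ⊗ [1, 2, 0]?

Yes

Reconstruct entrywise from the claimed factors. For example, T[1,1,0] = 2 and Σₗ aₗ[1]bₗ[1]cₗ[0] = (-2)·(0)·(1) + (-2)·(2)·(0) + (-1)·(-2)·(1) = 2; checking all 18 entries, every one matches. The claim holds.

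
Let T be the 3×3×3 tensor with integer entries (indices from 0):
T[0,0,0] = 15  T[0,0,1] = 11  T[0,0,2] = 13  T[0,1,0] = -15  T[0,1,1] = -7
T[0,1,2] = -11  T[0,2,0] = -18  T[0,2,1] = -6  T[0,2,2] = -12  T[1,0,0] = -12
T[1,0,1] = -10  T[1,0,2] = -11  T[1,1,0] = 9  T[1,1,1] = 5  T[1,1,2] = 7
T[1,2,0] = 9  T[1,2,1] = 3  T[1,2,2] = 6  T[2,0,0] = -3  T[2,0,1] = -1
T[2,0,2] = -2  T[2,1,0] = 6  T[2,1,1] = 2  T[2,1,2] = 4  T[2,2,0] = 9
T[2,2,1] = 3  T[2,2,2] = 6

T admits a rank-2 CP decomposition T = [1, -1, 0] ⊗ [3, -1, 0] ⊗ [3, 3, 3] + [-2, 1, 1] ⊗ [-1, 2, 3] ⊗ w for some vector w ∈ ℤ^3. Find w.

w = [3, 1, 2]

Subtract the known terms from T to get the rank-1 residual R = [-2, 1, 1] ⊗ [-1, 2, 3] ⊗ w, so R[i,j,k] = a[i]·b[j]·w[k]. Pick indices with nonzero a[0]·b[0] = (-2)·(-1) = 2. Only the fibre through (0,0,·) is needed: R[0,0,:] = T[0,0,:] − Σₗ aₗ[0]bₗ[0]cₗ = [15, 11, 13] − (1)·(3)·[3, 3, 3] = [6, 2, 4]. Then w[k] = R[0,0,k] / 2 for each k, giving w = [6, 2, 4] / 2 = [3, 1, 2].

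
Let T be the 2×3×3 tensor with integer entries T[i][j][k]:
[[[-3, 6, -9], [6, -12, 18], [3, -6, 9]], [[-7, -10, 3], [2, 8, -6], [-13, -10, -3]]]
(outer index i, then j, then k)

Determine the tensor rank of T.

Lower bound: the mode-3 unfolding of T (rows indexed by k, columns by (i,j) = (0,0), (0,1), (0,2), (1,0), (1,1), (1,2)) is [[-3, 6, 3, -7, 2, -13], [6, -12, -6, -10, 8, -10], [-9, 18, 9, 3, -6, -3]].
There the 2×2 minor on rows k ∈ {0, 1}, columns (i,j) ∈ {(0,0), (1,0)} is det [[-3, -7], [6, -10]] = 72 ≠ 0, so this unfolding has rank ≥ 2; CP rank is at least every unfolding rank, so rank(T) ≥ 2. (Flattening ranks never certify an upper bound on CP rank; for that we must actually write T with 2 rank-1 terms.)
Upper bound — finding two terms. Write S_k = T[:,:,k] for the frontal slices: S₀ = [[-3, 6, 3], [-7, 2, -13]], S₁ = [[6, -12, -6], [-10, 8, -10]], S₂ = [[-9, 18, 9], [3, -6, -3]].
If T = a₁ ⊗ b₁ ⊗ c₁ + a₂ ⊗ b₂ ⊗ c₂ then each S_k = c₁[k]·a₁b₁ᵀ + c₂[k]·a₂b₂ᵀ. S₀ and S₁ are linearly independent, so a₁b₁ᵀ and a₂b₂ᵀ must span the same plane of matrices: they are the rank-1 matrices of the form x·S₀ + y·S₁.
The 2×2 minor of x·S₀ + y·S₁ on rows {0,1}, columns {0,1} is 36·x² − 36·xy − 72·y² = 36·(x − 2·y)(x + y), vanishing at (x:y) = (2:1) and (1:-1).
M₁ = 2·S₀ + S₁ = [[0, 0, 0], [-24, 12, -36]] = (-12)·(0, 1)(2, -1, 3)ᵀ and M₂ = S₀ − S₁ = [[-9, 18, 9], [3, -6, -3]] = (-3)·(3, -1)(1, -2, -1)ᵀ, so take a₁ = (0, 1), b₁ = (2, -1, 3), a₂ = (3, -1), b₂ = (1, -2, -1).
Each slice is an integer combination of E₁ = a₁b₁ᵀ and E₂ = a₂b₂ᵀ: S₀ = −4·E₁ − E₂, S₁ = −4·E₁ + 2·E₂, S₂ = −3·E₂; reading off coefficients, c₁ = (-4, -4, 0) and c₂ = (-1, 2, -3).
Hence T = (0, 1) ⊗ (2, -1, 3) ⊗ (-4, -4, 0) + (3, -1) ⊗ (1, -2, -1) ⊗ (-1, 2, -3), so rank(T) ≤ 2.
These bounds meet, so rank(T) = 2.

2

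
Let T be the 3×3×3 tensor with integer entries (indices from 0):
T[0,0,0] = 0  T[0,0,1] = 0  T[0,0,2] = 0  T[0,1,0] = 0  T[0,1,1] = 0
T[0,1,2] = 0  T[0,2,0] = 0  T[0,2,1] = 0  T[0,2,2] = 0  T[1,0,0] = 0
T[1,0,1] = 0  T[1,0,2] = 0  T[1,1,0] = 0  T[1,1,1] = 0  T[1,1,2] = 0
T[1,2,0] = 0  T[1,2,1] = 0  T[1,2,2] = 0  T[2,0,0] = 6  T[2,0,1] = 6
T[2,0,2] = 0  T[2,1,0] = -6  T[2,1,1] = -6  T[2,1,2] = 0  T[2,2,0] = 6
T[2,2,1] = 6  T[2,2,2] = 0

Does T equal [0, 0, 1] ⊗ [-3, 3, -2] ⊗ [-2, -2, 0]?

No

Reconstruct entry (2,2,0) from the claimed factors: Σₗ aₗ[2]bₗ[2]cₗ[0] = (1)·(-2)·(-2) = 4, but T[2,2,0] = 6. The claim is false.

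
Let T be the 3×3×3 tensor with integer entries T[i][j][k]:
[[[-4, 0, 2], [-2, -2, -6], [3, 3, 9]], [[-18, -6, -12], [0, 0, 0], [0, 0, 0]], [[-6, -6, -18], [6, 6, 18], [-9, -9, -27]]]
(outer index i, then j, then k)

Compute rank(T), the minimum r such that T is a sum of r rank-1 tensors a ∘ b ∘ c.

2

Lower bound: the mode-1 unfolding of T (rows indexed by i, columns by (j,k) = (0,0), (0,1), (0,2), (1,0), (1,1), (1,2), (2,0), (2,1), (2,2)) is [[-4, 0, 2, -2, -2, -6, 3, 3, 9], [-18, -6, -12, 0, 0, 0, 0, 0, 0], [-6, -6, -18, 6, 6, 18, -9, -9, -27]].
There the 2×2 minor on rows i ∈ {0, 1}, columns (j,k) ∈ {(0,0), (0,1)} is det [[-4, 0], [-18, -6]] = 24 ≠ 0, so this unfolding has rank ≥ 2; CP rank is at least every unfolding rank, so rank(T) ≥ 2. (This is only a lower bound: in general the CP rank may exceed every unfolding rank, so we still need to exhibit 2 rank-1 terms summing to T.)
Upper bound — finding two terms. Write S_k = T[:,:,k] for the frontal slices: S₀ = [[-4, -2, 3], [-18, 0, 0], [-6, 6, -9]], S₁ = [[0, -2, 3], [-6, 0, 0], [-6, 6, -9]], S₂ = [[2, -6, 9], [-12, 0, 0], [-18, 18, -27]].
If T = a₁ ∘ b₁ ∘ c₁ + a₂ ∘ b₂ ∘ c₂ then each S_k = c₁[k]·a₁b₁ᵀ + c₂[k]·a₂b₂ᵀ. S₀ and S₁ are linearly independent, so a₁b₁ᵀ and a₂b₂ᵀ must span the same plane of matrices: they are the rank-1 matrices of the form x·S₀ + y·S₁.
The 2×2 minor of x·S₀ + y·S₁ on rows {0,1}, columns {0,1} is −36·x² − 48·xy − 12·y² = (-12)·(x + y)(3·x + y), vanishing at (x:y) = (1:-1) and (1:-3).
M₁ = S₀ − S₁ = [[-4, 0, 0], [-12, 0, 0], [0, 0, 0]] = (-4)·[1, 3, 0][1, 0, 0]ᵀ and M₂ = S₀ − 3·S₁ = [[-4, 4, -6], [0, 0, 0], [12, -12, 18]] = (-2)·[1, 0, -3][2, -2, 3]ᵀ, so take a₁ = [1, 3, 0], b₁ = [1, 0, 0], a₂ = [1, 0, -3], b₂ = [2, -2, 3].
Each slice is an integer combination of E₁ = a₁b₁ᵀ and E₂ = a₂b₂ᵀ: S₀ = −6·E₁ + E₂, S₁ = −2·E₁ + E₂, S₂ = −4·E₁ + 3·E₂; reading off coefficients, c₁ = [-6, -2, -4] and c₂ = [1, 1, 3].
Hence T = [1, 3, 0] ∘ [1, 0, 0] ∘ [-6, -2, -4] + [1, 0, -3] ∘ [2, -2, 3] ∘ [1, 1, 3], so rank(T) ≤ 2.
These bounds meet, so rank(T) = 2.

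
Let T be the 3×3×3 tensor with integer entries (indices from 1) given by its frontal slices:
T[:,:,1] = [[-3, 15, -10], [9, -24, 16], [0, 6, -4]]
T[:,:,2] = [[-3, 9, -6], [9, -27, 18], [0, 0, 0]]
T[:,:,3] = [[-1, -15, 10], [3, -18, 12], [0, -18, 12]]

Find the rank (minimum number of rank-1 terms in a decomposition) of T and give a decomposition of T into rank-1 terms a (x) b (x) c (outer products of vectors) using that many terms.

Lower bound: the mode-3 unfolding of T (rows indexed by k, columns by (i,j) = (1,1), (1,2), (1,3), (2,1), (2,2), (2,3), (3,1), (3,2), (3,3)) is [[-3, 15, -10, 9, -24, 16, 0, 6, -4], [-3, 9, -6, 9, -27, 18, 0, 0, 0], [-1, -15, 10, 3, -18, 12, 0, -18, 12]].
There the 2×2 minor on rows k ∈ {1, 2}, columns (i,j) ∈ {(1,1), (1,2)} is det [[-3, 15], [-3, 9]] = 18 ≠ 0, so this unfolding has rank ≥ 2; CP rank is at least every unfolding rank, so rank(T) ≥ 2. (This is only a lower bound: in general the CP rank may exceed every unfolding rank, so we still need to exhibit 2 rank-1 terms summing to T.)
Upper bound — finding two terms. Write S_k = T[:,:,k] for the frontal slices: S₁ = [[-3, 15, -10], [9, -24, 16], [0, 6, -4]], S₂ = [[-3, 9, -6], [9, -27, 18], [0, 0, 0]], S₃ = [[-1, -15, 10], [3, -18, 12], [0, -18, 12]].
If T = a₁ (x) b₁ (x) c₁ + a₂ (x) b₂ (x) c₂ then each S_k = c₁[k]·a₁b₁ᵀ + c₂[k]·a₂b₂ᵀ. S₁ and S₂ are linearly independent, so a₁b₁ᵀ and a₂b₂ᵀ must span the same plane of matrices: they are the rank-1 matrices of the form x·S₁ + y·S₂.
The 2×2 minor of x·S₁ + y·S₂ on rows {1,2}, columns {1,2} is −63·x² − 63·xy = (-63)·(x + y)(x), vanishing at (x:y) = (1:-1) and (0:1).
M₁ = S₁ − S₂ = [[0, 6, -4], [0, 3, -2], [0, 6, -4]] = (2, 1, 2)(0, 3, -2)ᵀ and M₂ = S₂ = [[-3, 9, -6], [9, -27, 18], [0, 0, 0]] = (-3)·(1, -3, 0)(1, -3, 2)ᵀ, so take a₁ = (2, 1, 2), b₁ = (0, 3, -2), a₂ = (1, -3, 0), b₂ = (1, -3, 2).
Each slice is an integer combination of E₁ = a₁b₁ᵀ and E₂ = a₂b₂ᵀ: S₁ = E₁ − 3·E₂, S₂ = −3·E₂, S₃ = −3·E₁ − E₂; reading off coefficients, c₁ = (1, 0, -3) and c₂ = (-3, -3, -1).
Hence T = (2, 1, 2) (x) (0, 3, -2) (x) (1, 0, -3) + (1, -3, 0) (x) (1, -3, 2) (x) (-3, -3, -1), so rank(T) ≤ 2.
These bounds meet, so rank(T) = 2.

rank(T) = 2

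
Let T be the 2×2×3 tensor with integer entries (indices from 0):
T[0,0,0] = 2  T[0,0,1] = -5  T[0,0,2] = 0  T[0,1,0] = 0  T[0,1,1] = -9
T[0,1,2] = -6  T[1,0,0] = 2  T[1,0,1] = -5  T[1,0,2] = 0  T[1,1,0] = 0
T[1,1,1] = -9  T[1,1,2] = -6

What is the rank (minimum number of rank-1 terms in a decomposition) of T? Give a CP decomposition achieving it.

rank(T) = 2

Lower bound: in the mode-3 unfolding of T (rows indexed by k, columns by (i,j)) the 2×2 minor on rows k ∈ {0, 1}, columns (i,j) ∈ {(0,0), (0,1)} is det [[2, 0], [-5, -9]] = -18 ≠ 0, so that unfolding has rank ≥ 2 and hence rank(T) ≥ 2 (CP rank is at least every unfolding rank, though it can be larger).
Upper bound: T[i,:,:] = a[i]·M for every slice, with a = (1, 1) and M = [[2, -5, 0], [0, -9, -6]] (rows j, columns k).
Splitting M by its rows (j = 0, 1), M = (1, 0)(2, -5, 0)ᵀ + (0, 1)(0, -9, -6)ᵀ.
Hence T = (1, 1) ⊗ (1, 0) ⊗ (2, -5, 0) + (1, 1) ⊗ (0, 1) ⊗ (0, -9, -6), so rank(T) ≤ 2.
These bounds meet, so rank(T) = 2.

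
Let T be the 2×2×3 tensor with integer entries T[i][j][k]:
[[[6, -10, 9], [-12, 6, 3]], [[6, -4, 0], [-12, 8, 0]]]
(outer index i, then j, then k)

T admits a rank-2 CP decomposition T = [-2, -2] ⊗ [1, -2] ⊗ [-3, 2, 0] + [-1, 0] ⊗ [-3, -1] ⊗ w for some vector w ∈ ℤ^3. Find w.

w = [0, -2, 3]

Subtract the known terms from T to get the rank-1 residual R = [-1, 0] ⊗ [-3, -1] ⊗ w, so R[i,j,k] = a[i]·b[j]·w[k]. Pick indices with nonzero a[0]·b[0] = (-1)·(-3) = 3. Only the fibre through (0,0,·) is needed: R[0,0,:] = T[0,0,:] − Σₗ aₗ[0]bₗ[0]cₗ = [6, -10, 9] − (-2)·(1)·[-3, 2, 0] = [0, -6, 9]. Then w[k] = R[0,0,k] / 3 for each k, giving w = [0, -6, 9] / 3 = [0, -2, 3].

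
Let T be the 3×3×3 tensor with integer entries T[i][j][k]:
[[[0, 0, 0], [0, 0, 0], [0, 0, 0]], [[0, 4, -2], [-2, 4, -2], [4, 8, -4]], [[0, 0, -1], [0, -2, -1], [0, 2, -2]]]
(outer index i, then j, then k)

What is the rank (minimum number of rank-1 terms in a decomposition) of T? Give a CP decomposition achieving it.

Lower bound: the mode-3 unfolding of T (rows indexed by k, columns by (i,j) = (0,0), (0,1), (0,2), (1,0), (1,1), (1,2), (2,0), (2,1), (2,2)) is [[0, 0, 0, 0, -2, 4, 0, 0, 0], [0, 0, 0, 4, 4, 8, 0, -2, 2], [0, 0, 0, -2, -2, -4, -1, -1, -2]].
There the 3×3 minor on rows k ∈ {0, 1, 2}, columns (i,j) ∈ {(1,0), (1,1), (2,0)} is det [[0, -2, 0], [4, 4, 0], [-2, -2, -1]] = -8 ≠ 0, so this unfolding has rank ≥ 3; CP rank is at least every unfolding rank, so rank(T) ≥ 3. (Unfolding ranks only ever bound the CP rank from below — rank(T) can be strictly larger than all of them — so the matching upper bound has to come from an explicit 3-term decomposition.)
Upper bound: T is a sum of 3 rank-1 terms, T = (0, 0, 1) ⊗ (1, 2, 1) ⊗ (0, -2, 0) + (0, 1, 0) ⊗ (0, 1, -2) ⊗ (-2, 0, 0) + (0, 2, 1) ⊗ (1, 1, 2) ⊗ (0, 2, -1) (written with every a and b primitive with positive leading entry and the scale carried by c; CP decompositions are not unique, and this one is verified by expanding entrywise), so rank(T) ≤ 3.
These bounds meet, so rank(T) = 3.

rank(T) = 3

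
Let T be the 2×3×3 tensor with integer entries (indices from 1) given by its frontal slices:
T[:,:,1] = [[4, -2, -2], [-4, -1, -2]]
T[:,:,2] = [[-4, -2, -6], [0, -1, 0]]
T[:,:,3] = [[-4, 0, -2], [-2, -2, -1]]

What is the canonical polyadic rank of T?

Lower bound: in the mode-3 unfolding of T (rows indexed by k, columns by (i,j)) the 3×3 minor on rows k ∈ {1, 2, 3}, columns (i,j) ∈ {(1,1), (1,2), (2,1)} is det [[4, -2, -4], [-4, -2, 0], [-4, 0, -2]] = 64 ≠ 0, so that unfolding has rank ≥ 3 and hence rank(T) ≥ 3 (CP rank is at least every unfolding rank, though it can be larger).
Upper bound: T is a sum of 3 rank-1 terms, T = [0, 1] (x) [2, 1, 1] (x) [-1, -1, -2] + [1, 0] (x) [0, 1, 2] (x) [-2, -2, 0] + [2, -1] (x) [2, 0, 1] (x) [1, -1, -1] (written with every a and b primitive with positive leading entry and the scale carried by c; CP decompositions are not unique, and this one is verified by expanding entrywise), so rank(T) ≤ 3.
These bounds meet, so rank(T) = 3.

3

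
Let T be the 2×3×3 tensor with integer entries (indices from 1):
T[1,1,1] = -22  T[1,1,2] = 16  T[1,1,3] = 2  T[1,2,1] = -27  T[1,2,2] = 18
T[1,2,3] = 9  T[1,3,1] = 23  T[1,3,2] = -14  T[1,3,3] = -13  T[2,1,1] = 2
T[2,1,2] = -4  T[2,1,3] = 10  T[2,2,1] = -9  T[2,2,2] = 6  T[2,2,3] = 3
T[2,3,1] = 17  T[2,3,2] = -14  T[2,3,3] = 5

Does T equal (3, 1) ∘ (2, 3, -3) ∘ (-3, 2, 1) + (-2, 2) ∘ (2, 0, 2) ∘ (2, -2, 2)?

Reconstruct entry (1,1,1) from the claimed factors: Σₗ aₗ[1]bₗ[1]cₗ[1] = (3)·(2)·(-3) + (-2)·(2)·(2) = -26, but T[1,1,1] = -22. The claim is false.

No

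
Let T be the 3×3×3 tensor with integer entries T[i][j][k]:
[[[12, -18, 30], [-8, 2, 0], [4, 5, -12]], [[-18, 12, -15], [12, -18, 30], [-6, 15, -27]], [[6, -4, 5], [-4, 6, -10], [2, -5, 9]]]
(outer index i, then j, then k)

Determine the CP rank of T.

Lower bound: the mode-2 unfolding of T (rows indexed by j, columns by (i,k) = (0,0), (0,1), (0,2), (1,0), (1,1), (1,2), (2,0), (2,1), (2,2)) is [[12, -18, 30, -18, 12, -15, 6, -4, 5], [-8, 2, 0, 12, -18, 30, -4, 6, -10], [4, 5, -12, -6, 15, -27, 2, -5, 9]].
There the 2×2 minor on rows j ∈ {0, 1}, columns (i,k) ∈ {(0,0), (0,1)} is det [[12, -18], [-8, 2]] = -120 ≠ 0, so this unfolding has rank ≥ 2; CP rank is at least every unfolding rank, so rank(T) ≥ 2. (Flattening ranks never certify an upper bound on CP rank; for that we must actually write T with 2 rank-1 terms.)
Upper bound — finding two terms. Write S_k = T[:,:,k] for the frontal slices: S₀ = [[12, -8, 4], [-18, 12, -6], [6, -4, 2]], S₁ = [[-18, 2, 5], [12, -18, 15], [-4, 6, -5]], S₂ = [[30, 0, -12], [-15, 30, -27], [5, -10, 9]].
If T = a₁ (x) b₁ (x) c₁ + a₂ (x) b₂ (x) c₂ then each S_k = c₁[k]·a₁b₁ᵀ + c₂[k]·a₂b₂ᵀ. S₀ and S₁ are linearly independent, so a₁b₁ᵀ and a₂b₂ᵀ must span the same plane of matrices: they are the rank-1 matrices of the form x·S₀ + y·S₁.
The 2×2 minor of x·S₀ + y·S₁ on rows {0,1}, columns {0,1} is −300·xy + 300·y² = (-300)·(x − y)(y), vanishing at (x:y) = (1:1) and (1:0).
M₁ = S₀ + S₁ = [[-6, -6, 9], [-6, -6, 9], [2, 2, -3]] = −[3, 3, -1][2, 2, -3]ᵀ and M₂ = S₀ = [[12, -8, 4], [-18, 12, -6], [6, -4, 2]] = 2·[2, -3, 1][3, -2, 1]ᵀ, so take a₁ = [3, 3, -1], b₁ = [2, 2, -3], a₂ = [2, -3, 1], b₂ = [3, -2, 1].
Each slice is an integer combination of E₁ = a₁b₁ᵀ and E₂ = a₂b₂ᵀ: S₀ = 2·E₂, S₁ = −E₁ − 2·E₂, S₂ = 2·E₁ + 3·E₂; reading off coefficients, c₁ = [0, -1, 2] and c₂ = [2, -2, 3].
Hence T = [3, 3, -1] (x) [2, 2, -3] (x) [0, -1, 2] + [2, -3, 1] (x) [3, -2, 1] (x) [2, -2, 3], so rank(T) ≤ 2.
These bounds meet, so rank(T) = 2.

2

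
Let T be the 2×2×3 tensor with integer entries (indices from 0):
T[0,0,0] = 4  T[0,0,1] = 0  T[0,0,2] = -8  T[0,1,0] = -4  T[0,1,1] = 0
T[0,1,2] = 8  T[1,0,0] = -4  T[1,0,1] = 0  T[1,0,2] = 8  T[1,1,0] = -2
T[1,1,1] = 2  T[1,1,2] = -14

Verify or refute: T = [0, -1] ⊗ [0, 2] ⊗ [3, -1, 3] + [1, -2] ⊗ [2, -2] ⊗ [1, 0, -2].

No

Reconstruct entry (0,0,0) from the claimed factors: Σₗ aₗ[0]bₗ[0]cₗ[0] = (0)·(0)·(3) + (1)·(2)·(1) = 2, but T[0,0,0] = 4. The claim is false.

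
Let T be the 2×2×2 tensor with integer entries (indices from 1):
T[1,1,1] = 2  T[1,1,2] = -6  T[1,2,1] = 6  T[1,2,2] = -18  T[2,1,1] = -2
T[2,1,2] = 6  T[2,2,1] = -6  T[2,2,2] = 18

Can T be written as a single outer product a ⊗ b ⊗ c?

Yes

If T = a ⊗ b ⊗ c then every fibre of T is a multiple of the corresponding factor, so read the factors off the fibres through the nonzero entry T[1,1,1] = 2.
The mode-1 fibre T[:,1,1] = [2, -2] gives a = (1, -1) (primitive direction); the mode-2 fibre T[1,:,1] = [2, 6] gives b = (1, 3); then c[k] = T[1,1,k] / (a[1]·b[1]) = [2, -6] / 1 = (2, -6).
Expanding (1, -1) ⊗ (1, 3) ⊗ (2, -6) reproduces all 8 entries of T, so T = (1, -1) ⊗ (1, 3) ⊗ (2, -6) and rank(T) ≤ 1.
Equivalently every frontal slice T[:,:,k] is c[k] times the rank-1 matrix (1, -1) ⊗ (1, 3). So T has rank 1 (it is nonzero).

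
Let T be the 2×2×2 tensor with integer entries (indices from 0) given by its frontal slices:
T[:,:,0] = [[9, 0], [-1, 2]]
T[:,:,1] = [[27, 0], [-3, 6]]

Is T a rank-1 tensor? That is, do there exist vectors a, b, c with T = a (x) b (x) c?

The mode-2 unfolding of T (rows indexed by j, columns by (i,k) = (0,0), (0,1), (1,0), (1,1)) is [[9, 27, -1, -3], [0, 0, 2, 6]].
There the 2×2 minor on rows j ∈ {0, 1}, columns (i,k) ∈ {(0,0), (1,0)} is det [[9, -1], [0, 2]] = 18 ≠ 0, so this unfolding has rank ≥ 2; CP rank is at least every unfolding rank, so rank(T) ≥ 2.
In particular rank(T) ≥ 2 > 1, so T is not rank-1.

No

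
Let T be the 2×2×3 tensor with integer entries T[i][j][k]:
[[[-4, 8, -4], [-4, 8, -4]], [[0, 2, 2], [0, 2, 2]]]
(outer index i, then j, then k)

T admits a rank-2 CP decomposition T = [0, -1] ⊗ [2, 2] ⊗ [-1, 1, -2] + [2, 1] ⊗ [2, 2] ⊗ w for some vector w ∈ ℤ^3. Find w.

w = [-1, 2, -1]

Subtract the known terms from T to get the rank-1 residual R = [2, 1] ⊗ [2, 2] ⊗ w, so R[i,j,k] = a[i]·b[j]·w[k]. Pick indices with nonzero a[0]·b[0] = (2)·(2) = 4. Only the fibre through (0,0,·) is needed: R[0,0,:] = T[0,0,:] − Σₗ aₗ[0]bₗ[0]cₗ = [-4, 8, -4] − (0)·(2)·[-1, 1, -2] = [-4, 8, -4]. Then w[k] = R[0,0,k] / 4 for each k, giving w = [-4, 8, -4] / 4 = [-1, 2, -1].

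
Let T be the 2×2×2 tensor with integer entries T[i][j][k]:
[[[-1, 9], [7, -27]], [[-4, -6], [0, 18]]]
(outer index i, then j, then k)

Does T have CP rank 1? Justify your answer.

No

The mode-1 unfolding of T (rows indexed by i, columns by (j,k) = (0,0), (0,1), (1,0), (1,1)) is [[-1, 9, 7, -27], [-4, -6, 0, 18]].
There the 2×2 minor on rows i ∈ {0, 1}, columns (j,k) ∈ {(0,0), (0,1)} is det [[-1, 9], [-4, -6]] = 42 ≠ 0, so this unfolding has rank ≥ 2; CP rank is at least every unfolding rank, so rank(T) ≥ 2.
In particular rank(T) ≥ 2 > 1, so T is not rank-1.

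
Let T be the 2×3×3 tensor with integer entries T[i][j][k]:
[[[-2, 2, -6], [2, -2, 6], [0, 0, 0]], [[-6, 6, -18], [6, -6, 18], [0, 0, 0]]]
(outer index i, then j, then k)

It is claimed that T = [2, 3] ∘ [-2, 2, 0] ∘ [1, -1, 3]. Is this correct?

No

Reconstruct entry (0,0,0) from the claimed factors: Σₗ aₗ[0]bₗ[0]cₗ[0] = (2)·(-2)·(1) = -4, but T[0,0,0] = -2. The claim is false.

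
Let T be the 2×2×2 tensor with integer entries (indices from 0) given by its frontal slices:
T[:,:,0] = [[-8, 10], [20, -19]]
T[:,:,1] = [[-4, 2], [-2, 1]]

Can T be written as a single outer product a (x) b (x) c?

The mode-2 unfolding of T (rows indexed by j, columns by (i,k) = (0,0), (0,1), (1,0), (1,1)) is [[-8, -4, 20, -2], [10, 2, -19, 1]].
There the 2×2 minor on rows j ∈ {0, 1}, columns (i,k) ∈ {(0,0), (0,1)} is det [[-8, -4], [10, 2]] = 24 ≠ 0, so this unfolding has rank ≥ 2; CP rank is at least every unfolding rank, so rank(T) ≥ 2.
In particular rank(T) ≥ 2 > 1, so T is not rank-1.

No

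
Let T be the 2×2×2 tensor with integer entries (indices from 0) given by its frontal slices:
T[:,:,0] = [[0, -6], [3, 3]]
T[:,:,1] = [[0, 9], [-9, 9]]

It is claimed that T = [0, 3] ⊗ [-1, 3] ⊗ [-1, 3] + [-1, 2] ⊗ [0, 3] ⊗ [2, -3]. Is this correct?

Reconstruct entrywise from the claimed factors. For example, T[1,0,0] = 3 and Σₗ aₗ[1]bₗ[0]cₗ[0] = (3)·(-1)·(-1) + (2)·(0)·(2) = 3; checking all 8 entries, every one matches. The claim holds.

Yes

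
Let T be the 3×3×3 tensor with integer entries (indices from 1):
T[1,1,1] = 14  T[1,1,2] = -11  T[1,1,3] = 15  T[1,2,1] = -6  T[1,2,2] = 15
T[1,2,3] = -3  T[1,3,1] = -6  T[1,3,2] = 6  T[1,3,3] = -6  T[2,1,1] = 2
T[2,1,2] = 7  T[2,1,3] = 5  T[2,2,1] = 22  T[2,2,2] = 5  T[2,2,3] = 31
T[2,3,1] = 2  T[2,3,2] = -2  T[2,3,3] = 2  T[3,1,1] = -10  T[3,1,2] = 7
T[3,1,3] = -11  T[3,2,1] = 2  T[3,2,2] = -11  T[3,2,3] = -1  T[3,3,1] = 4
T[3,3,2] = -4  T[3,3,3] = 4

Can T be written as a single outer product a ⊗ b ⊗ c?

No

The mode-1 unfolding of T (rows indexed by i, columns by (j,k) = (1,1), (1,2), (1,3), (2,1), (2,2), (2,3), (3,1), (3,2), (3,3)) is [[14, -11, 15, -6, 15, -3, -6, 6, -6], [2, 7, 5, 22, 5, 31, 2, -2, 2], [-10, 7, -11, 2, -11, -1, 4, -4, 4]].
There the 2×2 minor on rows i ∈ {1, 2}, columns (j,k) ∈ {(1,1), (1,2)} is det [[14, -11], [2, 7]] = 120 ≠ 0, so this unfolding has rank ≥ 2; CP rank is at least every unfolding rank, so rank(T) ≥ 2.
In particular rank(T) ≥ 2 > 1, so T is not rank-1.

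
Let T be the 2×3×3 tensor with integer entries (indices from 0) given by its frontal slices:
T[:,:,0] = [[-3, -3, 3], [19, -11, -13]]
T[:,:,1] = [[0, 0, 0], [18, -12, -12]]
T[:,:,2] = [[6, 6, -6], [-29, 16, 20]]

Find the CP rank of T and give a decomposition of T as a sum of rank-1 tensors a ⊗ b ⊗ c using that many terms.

rank(T) = 2

Lower bound: in the mode-3 unfolding of T (rows indexed by k, columns by (i,j)) the 2×2 minor on rows k ∈ {0, 1}, columns (i,j) ∈ {(0,0), (1,0)} is det [[-3, 19], [0, 18]] = -54 ≠ 0, so that unfolding has rank ≥ 2 and hence rank(T) ≥ 2 (CP rank is at least every unfolding rank, though it can be larger).
Upper bound: with S_k = T[:,:,k], the two rank-1 terms a₁b₁ᵀ, a₂b₂ᵀ are the rank-1 members of the pencil x·S₀ + y·S₁.
The 2×2 minor of x·S₀ + y·S₁ on rows {0,1}, columns {0,1} is 90·x² + 90·xy = 90·(x + y)(x), vanishing at (x:y) = (1:-1) and (0:1).
M₁ = S₀ − S₁ = [[-3, -3, 3], [1, 1, -1]] = −[3, -1][1, 1, -1]ᵀ and M₂ = S₁ = [[0, 0, 0], [18, -12, -12]] = 6·[0, 1][3, -2, -2]ᵀ, so take a₁ = [3, -1], b₁ = [1, 1, -1], a₂ = [0, 1], b₂ = [3, -2, -2].
Each slice is an integer combination of E₁ = a₁b₁ᵀ and E₂ = a₂b₂ᵀ: S₀ = −E₁ + 6·E₂, S₁ = 6·E₂, S₂ = 2·E₁ − 9·E₂; reading off coefficients, c₁ = [-1, 0, 2] and c₂ = [6, 6, -9].
Hence T = [3, -1] ⊗ [1, 1, -1] ⊗ [-1, 0, 2] + [0, 1] ⊗ [3, -2, -2] ⊗ [6, 6, -9], so rank(T) ≤ 2.
These bounds meet, so rank(T) = 2.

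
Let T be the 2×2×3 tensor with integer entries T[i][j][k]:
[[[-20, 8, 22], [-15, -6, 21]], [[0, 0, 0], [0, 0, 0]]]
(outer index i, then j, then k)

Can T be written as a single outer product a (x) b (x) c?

The mode-2 unfolding of T (rows indexed by j, columns by (i,k) = (0,0), (0,1), (0,2), (1,0), (1,1), (1,2)) is [[-20, 8, 22, 0, 0, 0], [-15, -6, 21, 0, 0, 0]].
There the 2×2 minor on rows j ∈ {0, 1}, columns (i,k) ∈ {(0,0), (0,1)} is det [[-20, 8], [-15, -6]] = 240 ≠ 0, so this unfolding has rank ≥ 2; CP rank is at least every unfolding rank, so rank(T) ≥ 2.
In particular rank(T) ≥ 2 > 1, so T is not rank-1.

No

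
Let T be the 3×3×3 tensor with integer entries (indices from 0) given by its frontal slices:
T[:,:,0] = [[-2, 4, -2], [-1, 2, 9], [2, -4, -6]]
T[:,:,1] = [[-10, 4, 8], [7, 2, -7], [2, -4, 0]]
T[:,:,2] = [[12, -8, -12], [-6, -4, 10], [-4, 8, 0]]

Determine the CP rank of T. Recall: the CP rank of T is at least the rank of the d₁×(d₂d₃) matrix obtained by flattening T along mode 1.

Lower bound: in the mode-2 unfolding of T (rows indexed by j, columns by (i,k)) the 3×3 minor on rows j ∈ {0, 1, 2}, columns (i,k) ∈ {(0,0), (0,1), (0,2)} is det [[-2, -10, 12], [4, 4, -8], [-2, 8, -12]] = -192 ≠ 0, so that unfolding has rank ≥ 3 and hence rank(T) ≥ 3 (CP rank is at least every unfolding rank, though it can be larger).
Upper bound: T is a sum of 3 rank-1 terms, T = [1, -2, 1] (x) [0, 0, 1] (x) [-4, 2, -4] + [1, -1, 0] (x) [2, 0, -1] (x) [0, -4, 4] + [2, 1, -2] (x) [1, -2, -1] (x) [-1, -1, 2] (one valid choice — decompositions are not unique — normalised so each a, b is primitive with positive first nonzero entry; check it by expanding all entries), so rank(T) ≤ 3.
These bounds meet, so rank(T) = 3.

3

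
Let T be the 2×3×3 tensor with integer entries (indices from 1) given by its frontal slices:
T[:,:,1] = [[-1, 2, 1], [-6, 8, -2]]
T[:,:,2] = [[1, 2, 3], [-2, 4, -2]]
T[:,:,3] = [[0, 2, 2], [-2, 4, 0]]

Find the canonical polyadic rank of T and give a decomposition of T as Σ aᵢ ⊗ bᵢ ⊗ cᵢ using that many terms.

rank(T) = 3

Lower bound: the mode-2 unfolding of T (rows indexed by j, columns by (i,k) = (1,1), (1,2), (1,3), (2,1), (2,2), (2,3)) is [[-1, 1, 0, -6, -2, -2], [2, 2, 2, 8, 4, 4], [1, 3, 2, -2, -2, 0]].
There the 3×3 minor on rows j ∈ {1, 2, 3}, columns (i,k) ∈ {(1,1), (1,2), (2,1)} is det [[-1, 1, -6], [2, 2, 8], [1, 3, -2]] = 16 ≠ 0, so this unfolding has rank ≥ 3; CP rank is at least every unfolding rank, so rank(T) ≥ 3. (This is only a lower bound: in general the CP rank may exceed every unfolding rank, so we still need to exhibit 3 rank-1 terms summing to T.)
Upper bound: T is a sum of 3 rank-1 terms, T = (0, 1) ⊗ (1, -1, 1) ⊗ (-4, -4, -2) + (1, 1) ⊗ (0, 1, 1) ⊗ (0, 4, 2) + (1, 2) ⊗ (1, -2, -1) ⊗ (-1, 1, 0) (written with every a and b primitive with positive leading entry and the scale carried by c; CP decompositions are not unique, and this one is verified by expanding entrywise), so rank(T) ≤ 3.
These bounds meet, so rank(T) = 3.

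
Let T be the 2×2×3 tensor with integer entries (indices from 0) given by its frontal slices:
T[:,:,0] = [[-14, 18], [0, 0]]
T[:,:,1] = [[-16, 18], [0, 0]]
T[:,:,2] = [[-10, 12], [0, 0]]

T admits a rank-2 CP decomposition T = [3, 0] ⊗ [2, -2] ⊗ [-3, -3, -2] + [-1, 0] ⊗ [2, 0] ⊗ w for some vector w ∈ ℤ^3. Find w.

w = [-2, -1, -1]

Subtract the known terms from T to get the rank-1 residual R = [-1, 0] ⊗ [2, 0] ⊗ w, so R[i,j,k] = a[i]·b[j]·w[k]. Pick indices with nonzero a[0]·b[0] = (-1)·(2) = -2. Only the fibre through (0,0,·) is needed: R[0,0,:] = T[0,0,:] − Σₗ aₗ[0]bₗ[0]cₗ = [-14, -16, -10] − (3)·(2)·[-3, -3, -2] = [4, 2, 2]. Then w[k] = R[0,0,k] / -2 for each k, giving w = [4, 2, 2] / -2 = [-2, -1, -1].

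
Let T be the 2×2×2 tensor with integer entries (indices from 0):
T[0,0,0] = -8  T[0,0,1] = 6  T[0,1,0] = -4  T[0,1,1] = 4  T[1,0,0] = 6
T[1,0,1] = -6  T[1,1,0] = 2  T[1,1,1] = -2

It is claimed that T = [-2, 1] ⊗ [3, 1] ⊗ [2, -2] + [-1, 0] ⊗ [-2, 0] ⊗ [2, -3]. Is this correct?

Yes

Reconstruct entrywise from the claimed factors. For example, T[1,1,1] = -2 and Σₗ aₗ[1]bₗ[1]cₗ[1] = (1)·(1)·(-2) + (0)·(0)·(-3) = -2; checking all 8 entries, every one matches. The claim holds.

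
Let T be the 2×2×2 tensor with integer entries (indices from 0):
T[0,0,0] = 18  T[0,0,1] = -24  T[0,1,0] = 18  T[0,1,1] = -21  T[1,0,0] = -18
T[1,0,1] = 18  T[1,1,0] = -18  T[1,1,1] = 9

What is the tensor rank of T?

Lower bound: the mode-1 unfolding of T (rows indexed by i, columns by (j,k) = (0,0), (0,1), (1,0), (1,1)) is [[18, -24, 18, -21], [-18, 18, -18, 9]].
There the 2×2 minor on rows i ∈ {0, 1}, columns (j,k) ∈ {(0,0), (0,1)} is det [[18, -24], [-18, 18]] = -108 ≠ 0, so this unfolding has rank ≥ 2; CP rank is at least every unfolding rank, so rank(T) ≥ 2. (This is only a lower bound: in general the CP rank may exceed every unfolding rank, so we still need to exhibit 2 rank-1 terms summing to T.)
Upper bound — finding two terms. Write S_k = T[:,:,k] for the frontal slices: S₀ = [[18, 18], [-18, -18]], S₁ = [[-24, -21], [18, 9]].
If T = a₁ ⊗ b₁ ⊗ c₁ + a₂ ⊗ b₂ ⊗ c₂ then each S_k = c₁[k]·a₁b₁ᵀ + c₂[k]·a₂b₂ᵀ. S₀ and S₁ are linearly independent, so a₁b₁ᵀ and a₂b₂ᵀ must span the same plane of matrices: they are the rank-1 matrices of the form x·S₀ + y·S₁.
det(x·S₀ + y·S₁) is −108·xy + 162·y² = (-54)·(2·x − 3·y)(y), vanishing at (x:y) = (3:2) and (1:0).
M₁ = 3·S₀ + 2·S₁ = [[6, 12], [-18, -36]] = 6·(1, -3)(1, 2)ᵀ and M₂ = S₀ = [[18, 18], [-18, -18]] = 18·(1, -1)(1, 1)ᵀ, so take a₁ = (1, -3), b₁ = (1, 2), a₂ = (1, -1), b₂ = (1, 1).
Each slice is an integer combination of E₁ = a₁b₁ᵀ and E₂ = a₂b₂ᵀ: S₀ = 18·E₂, S₁ = 3·E₁ − 27·E₂; reading off coefficients, c₁ = (0, 3) and c₂ = (18, -27).
Hence T = (1, -3) ⊗ (1, 2) ⊗ (0, 3) + (1, -1) ⊗ (1, 1) ⊗ (18, -27), so rank(T) ≤ 2.
These bounds meet, so rank(T) = 2.

2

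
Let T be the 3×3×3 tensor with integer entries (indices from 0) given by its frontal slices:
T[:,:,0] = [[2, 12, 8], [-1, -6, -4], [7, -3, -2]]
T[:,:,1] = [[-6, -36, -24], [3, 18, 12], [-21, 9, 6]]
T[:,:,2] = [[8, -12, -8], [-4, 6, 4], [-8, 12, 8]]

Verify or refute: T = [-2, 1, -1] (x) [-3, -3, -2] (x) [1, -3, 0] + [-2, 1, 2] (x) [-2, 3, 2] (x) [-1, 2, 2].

No

Reconstruct entry (0,0,1) from the claimed factors: Σₗ aₗ[0]bₗ[0]cₗ[1] = (-2)·(-3)·(-3) + (-2)·(-2)·(2) = -10, but T[0,0,1] = -6. The claim is false.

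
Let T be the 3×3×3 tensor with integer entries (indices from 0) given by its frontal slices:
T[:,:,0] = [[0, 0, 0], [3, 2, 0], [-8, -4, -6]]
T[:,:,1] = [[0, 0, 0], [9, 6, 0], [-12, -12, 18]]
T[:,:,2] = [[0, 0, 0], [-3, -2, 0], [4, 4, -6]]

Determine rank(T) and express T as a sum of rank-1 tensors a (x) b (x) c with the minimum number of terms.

Lower bound: the mode-3 unfolding of T (rows indexed by k, columns by (i,j) = (0,0), (0,1), (0,2), (1,0), (1,1), (1,2), (2,0), (2,1), (2,2)) is [[0, 0, 0, 3, 2, 0, -8, -4, -6], [0, 0, 0, 9, 6, 0, -12, -12, 18], [0, 0, 0, -3, -2, 0, 4, 4, -6]].
There the 2×2 minor on rows k ∈ {0, 1}, columns (i,j) ∈ {(1,0), (2,0)} is det [[3, -8], [9, -12]] = 36 ≠ 0, so this unfolding has rank ≥ 2; CP rank is at least every unfolding rank, so rank(T) ≥ 2. (Unfolding ranks only ever bound the CP rank from below — rank(T) can be strictly larger than all of them — so the matching upper bound has to come from an explicit 2-term decomposition.)
Upper bound — finding two terms. Write S_k = T[:,:,k] for the frontal slices: S₀ = [[0, 0, 0], [3, 2, 0], [-8, -4, -6]], S₁ = [[0, 0, 0], [9, 6, 0], [-12, -12, 18]], S₂ = [[0, 0, 0], [-3, -2, 0], [4, 4, -6]].
If T = a₁ (x) b₁ (x) c₁ + a₂ (x) b₂ (x) c₂ then each S_k = c₁[k]·a₁b₁ᵀ + c₂[k]·a₂b₂ᵀ. S₀ and S₁ are linearly independent, so a₁b₁ᵀ and a₂b₂ᵀ must span the same plane of matrices: they are the rank-1 matrices of the form x·S₀ + y·S₁.
The 2×2 minor of x·S₀ + y·S₁ on rows {1,2}, columns {0,1} is 4·x² − 36·y² = 4·(x − 3·y)(x + 3·y), vanishing at (x:y) = (3:1) and (3:-1).
M₁ = 3·S₀ + S₁ = [[0, 0, 0], [18, 12, 0], [-36, -24, 0]] = 6·[0, 1, -2][3, 2, 0]ᵀ and M₂ = 3·S₀ − S₁ = [[0, 0, 0], [0, 0, 0], [-12, 0, -36]] = (-12)·[0, 0, 1][1, 0, 3]ᵀ, so take a₁ = [0, 1, -2], b₁ = [3, 2, 0], a₂ = [0, 0, 1], b₂ = [1, 0, 3].
Each slice is an integer combination of E₁ = a₁b₁ᵀ and E₂ = a₂b₂ᵀ: S₀ = E₁ − 2·E₂, S₁ = 3·E₁ + 6·E₂, S₂ = −E₁ − 2·E₂; reading off coefficients, c₁ = [1, 3, -1] and c₂ = [-2, 6, -2].
Hence T = [0, 1, -2] (x) [3, 2, 0] (x) [1, 3, -1] + [0, 0, 1] (x) [1, 0, 3] (x) [-2, 6, -2], so rank(T) ≤ 2.
These bounds meet, so rank(T) = 2.

rank(T) = 2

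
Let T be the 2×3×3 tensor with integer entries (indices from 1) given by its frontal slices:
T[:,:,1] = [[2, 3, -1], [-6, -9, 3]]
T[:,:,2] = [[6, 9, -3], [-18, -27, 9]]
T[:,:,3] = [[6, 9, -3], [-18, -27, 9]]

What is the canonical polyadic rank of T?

1

Lower bound: T ≠ 0 (e.g. T[1,1,1] = 2), so rank(T) ≥ 1.
Upper bound: if T = a ⊗ b ⊗ c then every fibre of T is a multiple of the corresponding factor, so read the factors off the fibres through the nonzero entry T[1,1,1] = 2.
The mode-1 fibre T[:,1,1] = [2, -6] gives a = [1, -3] (primitive direction); the mode-2 fibre T[1,:,1] = [2, 3, -1] gives b = [2, 3, -1]; then c[k] = T[1,1,k] / (a[1]·b[1]) = [2, 6, 6] / 2 = [1, 3, 3].
Expanding [1, -3] ⊗ [2, 3, -1] ⊗ [1, 3, 3] reproduces all 18 entries of T, so T = [1, -3] ⊗ [2, 3, -1] ⊗ [1, 3, 3] and rank(T) ≤ 1.
These bounds meet, so rank(T) = 1.
Check entry T[2,3,1] = 3: (-3)·(-1)·(1) = 3.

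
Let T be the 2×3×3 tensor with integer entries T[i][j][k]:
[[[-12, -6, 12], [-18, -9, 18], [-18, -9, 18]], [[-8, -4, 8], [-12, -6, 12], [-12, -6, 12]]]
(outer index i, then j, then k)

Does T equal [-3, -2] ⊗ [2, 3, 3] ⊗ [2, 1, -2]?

Yes

Reconstruct entrywise from the claimed factors. For example, T[1,1,0] = -12 and Σₗ aₗ[1]bₗ[1]cₗ[0] = (-2)·(3)·(2) = -12; checking all 18 entries, every one matches. The claim holds.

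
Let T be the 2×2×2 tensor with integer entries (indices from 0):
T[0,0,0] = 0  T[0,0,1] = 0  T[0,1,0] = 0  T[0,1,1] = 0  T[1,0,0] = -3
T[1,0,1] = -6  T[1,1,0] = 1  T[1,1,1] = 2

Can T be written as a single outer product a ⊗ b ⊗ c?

The mode-1 fibre T[:,0,0] = [0, -3] gives a = [0, 1] (primitive direction); the mode-2 fibre T[1,:,0] = [-3, 1] gives b = [3, -1]; then c[k] = T[1,0,k] / (a[1]·b[0]) = [-3, -6] / 3 = [-1, -2].
Expanding [0, 1] ⊗ [3, -1] ⊗ [-1, -2] reproduces all 8 entries of T, so T = [0, 1] ⊗ [3, -1] ⊗ [-1, -2] and rank(T) ≤ 1.
Equivalently every frontal slice T[:,:,k] is c[k] times the rank-1 matrix [0, 1] ⊗ [3, -1]. So T has rank 1 (it is nonzero).

Yes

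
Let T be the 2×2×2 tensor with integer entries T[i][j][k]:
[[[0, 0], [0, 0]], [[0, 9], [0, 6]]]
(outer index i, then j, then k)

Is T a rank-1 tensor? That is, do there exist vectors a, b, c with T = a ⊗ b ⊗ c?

Yes

If T = a ⊗ b ⊗ c then every fibre of T is a multiple of the corresponding factor, so read the factors off the fibres through the nonzero entry T[1,0,1] = 9.
The mode-1 fibre T[:,0,1] = [0, 9] gives a = [0, 1] (primitive direction); the mode-2 fibre T[1,:,1] = [9, 6] gives b = [3, 2]; then c[k] = T[1,0,k] / (a[1]·b[0]) = [0, 9] / 3 = [0, 3].
Expanding [0, 1] ⊗ [3, 2] ⊗ [0, 3] reproduces all 8 entries of T, so T = [0, 1] ⊗ [3, 2] ⊗ [0, 3] and rank(T) ≤ 1.
Equivalently every frontal slice T[:,:,k] is c[k] times the rank-1 matrix [0, 1] ⊗ [3, 2]. So T has rank 1 (it is nonzero).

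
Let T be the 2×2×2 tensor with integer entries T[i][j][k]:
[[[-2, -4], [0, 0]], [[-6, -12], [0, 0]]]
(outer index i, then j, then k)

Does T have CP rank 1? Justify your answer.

Yes

The mode-1 fibre T[:,0,0] = [-2, -6] gives a = (1, 3) (primitive direction); the mode-2 fibre T[0,:,0] = [-2, 0] gives b = (1, 0); then c[k] = T[0,0,k] / (a[0]·b[0]) = [-2, -4] / 1 = (-2, -4).
Expanding (1, 3) ⊗ (1, 0) ⊗ (-2, -4) reproduces all 8 entries of T, so T = (1, 3) ⊗ (1, 0) ⊗ (-2, -4) and rank(T) ≤ 1.
Equivalently every frontal slice T[:,:,k] is c[k] times the rank-1 matrix (1, 3) ⊗ (1, 0). So T has rank 1 (it is nonzero).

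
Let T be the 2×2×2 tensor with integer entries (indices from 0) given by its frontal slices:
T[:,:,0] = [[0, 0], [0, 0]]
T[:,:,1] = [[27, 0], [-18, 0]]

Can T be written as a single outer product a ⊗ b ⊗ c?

If T = a ⊗ b ⊗ c then every fibre of T is a multiple of the corresponding factor, so read the factors off the fibres through the nonzero entry T[0,0,1] = 27.
The mode-1 fibre T[:,0,1] = [27, -18] gives a = [3, -2] (primitive direction); the mode-2 fibre T[0,:,1] = [27, 0] gives b = [1, 0]; then c[k] = T[0,0,k] / (a[0]·b[0]) = [0, 27] / 3 = [0, 9].
Expanding [3, -2] ⊗ [1, 0] ⊗ [0, 9] reproduces all 8 entries of T, so T = [3, -2] ⊗ [1, 0] ⊗ [0, 9] and rank(T) ≤ 1.
Equivalently every frontal slice T[:,:,k] is c[k] times the rank-1 matrix [3, -2] ⊗ [1, 0]. So T has rank 1 (it is nonzero).

Yes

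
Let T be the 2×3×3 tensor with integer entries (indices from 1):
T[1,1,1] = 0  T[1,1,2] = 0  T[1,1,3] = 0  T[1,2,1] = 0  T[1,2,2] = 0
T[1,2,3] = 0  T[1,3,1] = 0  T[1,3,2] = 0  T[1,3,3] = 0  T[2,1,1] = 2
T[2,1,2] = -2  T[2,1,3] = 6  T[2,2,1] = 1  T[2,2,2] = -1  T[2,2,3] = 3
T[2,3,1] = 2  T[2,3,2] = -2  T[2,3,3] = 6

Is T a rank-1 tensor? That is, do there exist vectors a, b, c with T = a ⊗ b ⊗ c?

If T = a ⊗ b ⊗ c then every fibre of T is a multiple of the corresponding factor, so read the factors off the fibres through the nonzero entry T[2,1,1] = 2.
The mode-1 fibre T[:,1,1] = [0, 2] gives a = [0, 1] (primitive direction); the mode-2 fibre T[2,:,1] = [2, 1, 2] gives b = [2, 1, 2]; then c[k] = T[2,1,k] / (a[2]·b[1]) = [2, -2, 6] / 2 = [1, -1, 3].
Expanding [0, 1] ⊗ [2, 1, 2] ⊗ [1, -1, 3] reproduces all 18 entries of T, so T = [0, 1] ⊗ [2, 1, 2] ⊗ [1, -1, 3] and rank(T) ≤ 1.
Equivalently every frontal slice T[:,:,k] is c[k] times the rank-1 matrix [0, 1] ⊗ [2, 1, 2]. So T has rank 1 (it is nonzero).

Yes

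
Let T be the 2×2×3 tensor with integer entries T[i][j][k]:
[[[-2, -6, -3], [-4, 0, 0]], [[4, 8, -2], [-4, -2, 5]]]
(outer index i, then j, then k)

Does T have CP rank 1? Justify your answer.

No

The mode-3 unfolding of T (rows indexed by k, columns by (i,j) = (0,0), (0,1), (1,0), (1,1)) is [[-2, -4, 4, -4], [-6, 0, 8, -2], [-3, 0, -2, 5]].
There the 3×3 minor on rows k ∈ {0, 1, 2}, columns (i,j) ∈ {(0,0), (0,1), (1,0)} is det [[-2, -4, 4], [-6, 0, 8], [-3, 0, -2]] = 144 ≠ 0, so this unfolding has rank ≥ 3; CP rank is at least every unfolding rank, so rank(T) ≥ 3.
In particular rank(T) ≥ 3 > 1, so T is not rank-1.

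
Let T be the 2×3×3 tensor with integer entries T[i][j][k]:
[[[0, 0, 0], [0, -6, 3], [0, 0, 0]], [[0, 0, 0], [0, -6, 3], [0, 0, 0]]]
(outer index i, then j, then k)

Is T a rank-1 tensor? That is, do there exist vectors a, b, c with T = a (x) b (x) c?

If T = a (x) b (x) c then every fibre of T is a multiple of the corresponding factor, so read the factors off the fibres through the nonzero entry T[0,1,1] = -6.
The mode-1 fibre T[:,1,1] = [-6, -6] gives a = [1, 1] (primitive direction); the mode-2 fibre T[0,:,1] = [0, -6, 0] gives b = [0, 1, 0]; then c[k] = T[0,1,k] / (a[0]·b[1]) = [0, -6, 3] / 1 = [0, -6, 3].
Expanding [1, 1] (x) [0, 1, 0] (x) [0, -6, 3] reproduces all 18 entries of T, so T = [1, 1] (x) [0, 1, 0] (x) [0, -6, 3] and rank(T) ≤ 1.
Equivalently every frontal slice T[:,:,k] is c[k] times the rank-1 matrix [1, 1] (x) [0, 1, 0]. So T has rank 1 (it is nonzero).

Yes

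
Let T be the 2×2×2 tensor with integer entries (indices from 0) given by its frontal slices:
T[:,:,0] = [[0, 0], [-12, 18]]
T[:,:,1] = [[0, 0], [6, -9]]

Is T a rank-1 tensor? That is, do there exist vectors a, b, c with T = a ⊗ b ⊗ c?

If T = a ⊗ b ⊗ c then every fibre of T is a multiple of the corresponding factor, so read the factors off the fibres through the nonzero entry T[1,0,0] = -12.
The mode-1 fibre T[:,0,0] = [0, -12] gives a = [0, 1] (primitive direction); the mode-2 fibre T[1,:,0] = [-12, 18] gives b = [2, -3]; then c[k] = T[1,0,k] / (a[1]·b[0]) = [-12, 6] / 2 = [-6, 3].
Expanding [0, 1] ⊗ [2, -3] ⊗ [-6, 3] reproduces all 8 entries of T, so T = [0, 1] ⊗ [2, -3] ⊗ [-6, 3] and rank(T) ≤ 1.
Equivalently every frontal slice T[:,:,k] is c[k] times the rank-1 matrix [0, 1] ⊗ [2, -3]. So T has rank 1 (it is nonzero).

Yes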